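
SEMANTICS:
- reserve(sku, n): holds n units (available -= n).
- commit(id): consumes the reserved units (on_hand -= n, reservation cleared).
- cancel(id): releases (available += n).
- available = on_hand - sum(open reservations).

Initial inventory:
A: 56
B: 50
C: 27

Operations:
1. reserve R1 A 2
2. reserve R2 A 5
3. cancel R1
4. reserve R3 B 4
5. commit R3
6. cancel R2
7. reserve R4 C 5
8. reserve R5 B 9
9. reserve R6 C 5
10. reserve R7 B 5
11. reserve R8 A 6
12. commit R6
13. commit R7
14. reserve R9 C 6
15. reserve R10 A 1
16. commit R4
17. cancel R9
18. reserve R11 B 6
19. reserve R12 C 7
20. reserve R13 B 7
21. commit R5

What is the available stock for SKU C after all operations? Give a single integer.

Step 1: reserve R1 A 2 -> on_hand[A=56 B=50 C=27] avail[A=54 B=50 C=27] open={R1}
Step 2: reserve R2 A 5 -> on_hand[A=56 B=50 C=27] avail[A=49 B=50 C=27] open={R1,R2}
Step 3: cancel R1 -> on_hand[A=56 B=50 C=27] avail[A=51 B=50 C=27] open={R2}
Step 4: reserve R3 B 4 -> on_hand[A=56 B=50 C=27] avail[A=51 B=46 C=27] open={R2,R3}
Step 5: commit R3 -> on_hand[A=56 B=46 C=27] avail[A=51 B=46 C=27] open={R2}
Step 6: cancel R2 -> on_hand[A=56 B=46 C=27] avail[A=56 B=46 C=27] open={}
Step 7: reserve R4 C 5 -> on_hand[A=56 B=46 C=27] avail[A=56 B=46 C=22] open={R4}
Step 8: reserve R5 B 9 -> on_hand[A=56 B=46 C=27] avail[A=56 B=37 C=22] open={R4,R5}
Step 9: reserve R6 C 5 -> on_hand[A=56 B=46 C=27] avail[A=56 B=37 C=17] open={R4,R5,R6}
Step 10: reserve R7 B 5 -> on_hand[A=56 B=46 C=27] avail[A=56 B=32 C=17] open={R4,R5,R6,R7}
Step 11: reserve R8 A 6 -> on_hand[A=56 B=46 C=27] avail[A=50 B=32 C=17] open={R4,R5,R6,R7,R8}
Step 12: commit R6 -> on_hand[A=56 B=46 C=22] avail[A=50 B=32 C=17] open={R4,R5,R7,R8}
Step 13: commit R7 -> on_hand[A=56 B=41 C=22] avail[A=50 B=32 C=17] open={R4,R5,R8}
Step 14: reserve R9 C 6 -> on_hand[A=56 B=41 C=22] avail[A=50 B=32 C=11] open={R4,R5,R8,R9}
Step 15: reserve R10 A 1 -> on_hand[A=56 B=41 C=22] avail[A=49 B=32 C=11] open={R10,R4,R5,R8,R9}
Step 16: commit R4 -> on_hand[A=56 B=41 C=17] avail[A=49 B=32 C=11] open={R10,R5,R8,R9}
Step 17: cancel R9 -> on_hand[A=56 B=41 C=17] avail[A=49 B=32 C=17] open={R10,R5,R8}
Step 18: reserve R11 B 6 -> on_hand[A=56 B=41 C=17] avail[A=49 B=26 C=17] open={R10,R11,R5,R8}
Step 19: reserve R12 C 7 -> on_hand[A=56 B=41 C=17] avail[A=49 B=26 C=10] open={R10,R11,R12,R5,R8}
Step 20: reserve R13 B 7 -> on_hand[A=56 B=41 C=17] avail[A=49 B=19 C=10] open={R10,R11,R12,R13,R5,R8}
Step 21: commit R5 -> on_hand[A=56 B=32 C=17] avail[A=49 B=19 C=10] open={R10,R11,R12,R13,R8}
Final available[C] = 10

Answer: 10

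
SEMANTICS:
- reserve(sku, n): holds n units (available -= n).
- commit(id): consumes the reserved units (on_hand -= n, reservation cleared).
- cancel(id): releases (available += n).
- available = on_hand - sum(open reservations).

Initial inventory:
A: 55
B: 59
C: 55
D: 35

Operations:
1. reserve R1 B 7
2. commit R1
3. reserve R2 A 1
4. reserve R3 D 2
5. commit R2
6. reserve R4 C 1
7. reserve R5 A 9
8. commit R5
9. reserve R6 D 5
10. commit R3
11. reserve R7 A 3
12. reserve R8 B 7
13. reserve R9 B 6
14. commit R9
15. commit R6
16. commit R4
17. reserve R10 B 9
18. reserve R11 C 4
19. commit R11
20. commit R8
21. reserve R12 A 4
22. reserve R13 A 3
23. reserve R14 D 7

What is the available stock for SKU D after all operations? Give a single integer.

Answer: 21

Derivation:
Step 1: reserve R1 B 7 -> on_hand[A=55 B=59 C=55 D=35] avail[A=55 B=52 C=55 D=35] open={R1}
Step 2: commit R1 -> on_hand[A=55 B=52 C=55 D=35] avail[A=55 B=52 C=55 D=35] open={}
Step 3: reserve R2 A 1 -> on_hand[A=55 B=52 C=55 D=35] avail[A=54 B=52 C=55 D=35] open={R2}
Step 4: reserve R3 D 2 -> on_hand[A=55 B=52 C=55 D=35] avail[A=54 B=52 C=55 D=33] open={R2,R3}
Step 5: commit R2 -> on_hand[A=54 B=52 C=55 D=35] avail[A=54 B=52 C=55 D=33] open={R3}
Step 6: reserve R4 C 1 -> on_hand[A=54 B=52 C=55 D=35] avail[A=54 B=52 C=54 D=33] open={R3,R4}
Step 7: reserve R5 A 9 -> on_hand[A=54 B=52 C=55 D=35] avail[A=45 B=52 C=54 D=33] open={R3,R4,R5}
Step 8: commit R5 -> on_hand[A=45 B=52 C=55 D=35] avail[A=45 B=52 C=54 D=33] open={R3,R4}
Step 9: reserve R6 D 5 -> on_hand[A=45 B=52 C=55 D=35] avail[A=45 B=52 C=54 D=28] open={R3,R4,R6}
Step 10: commit R3 -> on_hand[A=45 B=52 C=55 D=33] avail[A=45 B=52 C=54 D=28] open={R4,R6}
Step 11: reserve R7 A 3 -> on_hand[A=45 B=52 C=55 D=33] avail[A=42 B=52 C=54 D=28] open={R4,R6,R7}
Step 12: reserve R8 B 7 -> on_hand[A=45 B=52 C=55 D=33] avail[A=42 B=45 C=54 D=28] open={R4,R6,R7,R8}
Step 13: reserve R9 B 6 -> on_hand[A=45 B=52 C=55 D=33] avail[A=42 B=39 C=54 D=28] open={R4,R6,R7,R8,R9}
Step 14: commit R9 -> on_hand[A=45 B=46 C=55 D=33] avail[A=42 B=39 C=54 D=28] open={R4,R6,R7,R8}
Step 15: commit R6 -> on_hand[A=45 B=46 C=55 D=28] avail[A=42 B=39 C=54 D=28] open={R4,R7,R8}
Step 16: commit R4 -> on_hand[A=45 B=46 C=54 D=28] avail[A=42 B=39 C=54 D=28] open={R7,R8}
Step 17: reserve R10 B 9 -> on_hand[A=45 B=46 C=54 D=28] avail[A=42 B=30 C=54 D=28] open={R10,R7,R8}
Step 18: reserve R11 C 4 -> on_hand[A=45 B=46 C=54 D=28] avail[A=42 B=30 C=50 D=28] open={R10,R11,R7,R8}
Step 19: commit R11 -> on_hand[A=45 B=46 C=50 D=28] avail[A=42 B=30 C=50 D=28] open={R10,R7,R8}
Step 20: commit R8 -> on_hand[A=45 B=39 C=50 D=28] avail[A=42 B=30 C=50 D=28] open={R10,R7}
Step 21: reserve R12 A 4 -> on_hand[A=45 B=39 C=50 D=28] avail[A=38 B=30 C=50 D=28] open={R10,R12,R7}
Step 22: reserve R13 A 3 -> on_hand[A=45 B=39 C=50 D=28] avail[A=35 B=30 C=50 D=28] open={R10,R12,R13,R7}
Step 23: reserve R14 D 7 -> on_hand[A=45 B=39 C=50 D=28] avail[A=35 B=30 C=50 D=21] open={R10,R12,R13,R14,R7}
Final available[D] = 21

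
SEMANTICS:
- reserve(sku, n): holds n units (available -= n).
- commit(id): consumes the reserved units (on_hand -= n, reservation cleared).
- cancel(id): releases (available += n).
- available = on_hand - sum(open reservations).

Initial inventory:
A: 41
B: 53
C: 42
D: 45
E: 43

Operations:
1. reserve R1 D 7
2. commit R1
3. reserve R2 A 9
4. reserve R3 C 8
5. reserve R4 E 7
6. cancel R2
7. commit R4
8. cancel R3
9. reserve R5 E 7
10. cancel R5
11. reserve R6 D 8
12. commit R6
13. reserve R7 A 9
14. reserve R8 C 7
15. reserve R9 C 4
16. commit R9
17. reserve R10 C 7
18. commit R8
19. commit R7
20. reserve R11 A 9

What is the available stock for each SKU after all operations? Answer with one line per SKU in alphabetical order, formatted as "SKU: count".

Answer: A: 23
B: 53
C: 24
D: 30
E: 36

Derivation:
Step 1: reserve R1 D 7 -> on_hand[A=41 B=53 C=42 D=45 E=43] avail[A=41 B=53 C=42 D=38 E=43] open={R1}
Step 2: commit R1 -> on_hand[A=41 B=53 C=42 D=38 E=43] avail[A=41 B=53 C=42 D=38 E=43] open={}
Step 3: reserve R2 A 9 -> on_hand[A=41 B=53 C=42 D=38 E=43] avail[A=32 B=53 C=42 D=38 E=43] open={R2}
Step 4: reserve R3 C 8 -> on_hand[A=41 B=53 C=42 D=38 E=43] avail[A=32 B=53 C=34 D=38 E=43] open={R2,R3}
Step 5: reserve R4 E 7 -> on_hand[A=41 B=53 C=42 D=38 E=43] avail[A=32 B=53 C=34 D=38 E=36] open={R2,R3,R4}
Step 6: cancel R2 -> on_hand[A=41 B=53 C=42 D=38 E=43] avail[A=41 B=53 C=34 D=38 E=36] open={R3,R4}
Step 7: commit R4 -> on_hand[A=41 B=53 C=42 D=38 E=36] avail[A=41 B=53 C=34 D=38 E=36] open={R3}
Step 8: cancel R3 -> on_hand[A=41 B=53 C=42 D=38 E=36] avail[A=41 B=53 C=42 D=38 E=36] open={}
Step 9: reserve R5 E 7 -> on_hand[A=41 B=53 C=42 D=38 E=36] avail[A=41 B=53 C=42 D=38 E=29] open={R5}
Step 10: cancel R5 -> on_hand[A=41 B=53 C=42 D=38 E=36] avail[A=41 B=53 C=42 D=38 E=36] open={}
Step 11: reserve R6 D 8 -> on_hand[A=41 B=53 C=42 D=38 E=36] avail[A=41 B=53 C=42 D=30 E=36] open={R6}
Step 12: commit R6 -> on_hand[A=41 B=53 C=42 D=30 E=36] avail[A=41 B=53 C=42 D=30 E=36] open={}
Step 13: reserve R7 A 9 -> on_hand[A=41 B=53 C=42 D=30 E=36] avail[A=32 B=53 C=42 D=30 E=36] open={R7}
Step 14: reserve R8 C 7 -> on_hand[A=41 B=53 C=42 D=30 E=36] avail[A=32 B=53 C=35 D=30 E=36] open={R7,R8}
Step 15: reserve R9 C 4 -> on_hand[A=41 B=53 C=42 D=30 E=36] avail[A=32 B=53 C=31 D=30 E=36] open={R7,R8,R9}
Step 16: commit R9 -> on_hand[A=41 B=53 C=38 D=30 E=36] avail[A=32 B=53 C=31 D=30 E=36] open={R7,R8}
Step 17: reserve R10 C 7 -> on_hand[A=41 B=53 C=38 D=30 E=36] avail[A=32 B=53 C=24 D=30 E=36] open={R10,R7,R8}
Step 18: commit R8 -> on_hand[A=41 B=53 C=31 D=30 E=36] avail[A=32 B=53 C=24 D=30 E=36] open={R10,R7}
Step 19: commit R7 -> on_hand[A=32 B=53 C=31 D=30 E=36] avail[A=32 B=53 C=24 D=30 E=36] open={R10}
Step 20: reserve R11 A 9 -> on_hand[A=32 B=53 C=31 D=30 E=36] avail[A=23 B=53 C=24 D=30 E=36] open={R10,R11}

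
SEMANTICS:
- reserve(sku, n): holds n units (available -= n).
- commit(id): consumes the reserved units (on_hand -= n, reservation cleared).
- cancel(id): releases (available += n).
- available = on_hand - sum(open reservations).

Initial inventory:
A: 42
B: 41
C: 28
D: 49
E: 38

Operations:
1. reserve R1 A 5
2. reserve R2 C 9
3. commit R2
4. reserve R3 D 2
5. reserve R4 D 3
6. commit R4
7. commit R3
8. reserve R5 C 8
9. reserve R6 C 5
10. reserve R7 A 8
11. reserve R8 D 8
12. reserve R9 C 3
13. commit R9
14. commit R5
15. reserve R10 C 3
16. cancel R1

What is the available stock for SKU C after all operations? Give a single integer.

Answer: 0

Derivation:
Step 1: reserve R1 A 5 -> on_hand[A=42 B=41 C=28 D=49 E=38] avail[A=37 B=41 C=28 D=49 E=38] open={R1}
Step 2: reserve R2 C 9 -> on_hand[A=42 B=41 C=28 D=49 E=38] avail[A=37 B=41 C=19 D=49 E=38] open={R1,R2}
Step 3: commit R2 -> on_hand[A=42 B=41 C=19 D=49 E=38] avail[A=37 B=41 C=19 D=49 E=38] open={R1}
Step 4: reserve R3 D 2 -> on_hand[A=42 B=41 C=19 D=49 E=38] avail[A=37 B=41 C=19 D=47 E=38] open={R1,R3}
Step 5: reserve R4 D 3 -> on_hand[A=42 B=41 C=19 D=49 E=38] avail[A=37 B=41 C=19 D=44 E=38] open={R1,R3,R4}
Step 6: commit R4 -> on_hand[A=42 B=41 C=19 D=46 E=38] avail[A=37 B=41 C=19 D=44 E=38] open={R1,R3}
Step 7: commit R3 -> on_hand[A=42 B=41 C=19 D=44 E=38] avail[A=37 B=41 C=19 D=44 E=38] open={R1}
Step 8: reserve R5 C 8 -> on_hand[A=42 B=41 C=19 D=44 E=38] avail[A=37 B=41 C=11 D=44 E=38] open={R1,R5}
Step 9: reserve R6 C 5 -> on_hand[A=42 B=41 C=19 D=44 E=38] avail[A=37 B=41 C=6 D=44 E=38] open={R1,R5,R6}
Step 10: reserve R7 A 8 -> on_hand[A=42 B=41 C=19 D=44 E=38] avail[A=29 B=41 C=6 D=44 E=38] open={R1,R5,R6,R7}
Step 11: reserve R8 D 8 -> on_hand[A=42 B=41 C=19 D=44 E=38] avail[A=29 B=41 C=6 D=36 E=38] open={R1,R5,R6,R7,R8}
Step 12: reserve R9 C 3 -> on_hand[A=42 B=41 C=19 D=44 E=38] avail[A=29 B=41 C=3 D=36 E=38] open={R1,R5,R6,R7,R8,R9}
Step 13: commit R9 -> on_hand[A=42 B=41 C=16 D=44 E=38] avail[A=29 B=41 C=3 D=36 E=38] open={R1,R5,R6,R7,R8}
Step 14: commit R5 -> on_hand[A=42 B=41 C=8 D=44 E=38] avail[A=29 B=41 C=3 D=36 E=38] open={R1,R6,R7,R8}
Step 15: reserve R10 C 3 -> on_hand[A=42 B=41 C=8 D=44 E=38] avail[A=29 B=41 C=0 D=36 E=38] open={R1,R10,R6,R7,R8}
Step 16: cancel R1 -> on_hand[A=42 B=41 C=8 D=44 E=38] avail[A=34 B=41 C=0 D=36 E=38] open={R10,R6,R7,R8}
Final available[C] = 0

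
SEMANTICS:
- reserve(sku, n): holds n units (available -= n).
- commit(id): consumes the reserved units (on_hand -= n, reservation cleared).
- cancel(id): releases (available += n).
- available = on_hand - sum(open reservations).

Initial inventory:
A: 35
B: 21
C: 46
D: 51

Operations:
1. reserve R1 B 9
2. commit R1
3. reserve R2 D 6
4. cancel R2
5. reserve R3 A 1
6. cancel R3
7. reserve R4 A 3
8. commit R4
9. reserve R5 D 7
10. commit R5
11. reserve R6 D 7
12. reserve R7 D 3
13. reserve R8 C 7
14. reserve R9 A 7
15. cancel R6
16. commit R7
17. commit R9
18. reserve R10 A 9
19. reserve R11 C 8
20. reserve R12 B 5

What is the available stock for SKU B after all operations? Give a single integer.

Step 1: reserve R1 B 9 -> on_hand[A=35 B=21 C=46 D=51] avail[A=35 B=12 C=46 D=51] open={R1}
Step 2: commit R1 -> on_hand[A=35 B=12 C=46 D=51] avail[A=35 B=12 C=46 D=51] open={}
Step 3: reserve R2 D 6 -> on_hand[A=35 B=12 C=46 D=51] avail[A=35 B=12 C=46 D=45] open={R2}
Step 4: cancel R2 -> on_hand[A=35 B=12 C=46 D=51] avail[A=35 B=12 C=46 D=51] open={}
Step 5: reserve R3 A 1 -> on_hand[A=35 B=12 C=46 D=51] avail[A=34 B=12 C=46 D=51] open={R3}
Step 6: cancel R3 -> on_hand[A=35 B=12 C=46 D=51] avail[A=35 B=12 C=46 D=51] open={}
Step 7: reserve R4 A 3 -> on_hand[A=35 B=12 C=46 D=51] avail[A=32 B=12 C=46 D=51] open={R4}
Step 8: commit R4 -> on_hand[A=32 B=12 C=46 D=51] avail[A=32 B=12 C=46 D=51] open={}
Step 9: reserve R5 D 7 -> on_hand[A=32 B=12 C=46 D=51] avail[A=32 B=12 C=46 D=44] open={R5}
Step 10: commit R5 -> on_hand[A=32 B=12 C=46 D=44] avail[A=32 B=12 C=46 D=44] open={}
Step 11: reserve R6 D 7 -> on_hand[A=32 B=12 C=46 D=44] avail[A=32 B=12 C=46 D=37] open={R6}
Step 12: reserve R7 D 3 -> on_hand[A=32 B=12 C=46 D=44] avail[A=32 B=12 C=46 D=34] open={R6,R7}
Step 13: reserve R8 C 7 -> on_hand[A=32 B=12 C=46 D=44] avail[A=32 B=12 C=39 D=34] open={R6,R7,R8}
Step 14: reserve R9 A 7 -> on_hand[A=32 B=12 C=46 D=44] avail[A=25 B=12 C=39 D=34] open={R6,R7,R8,R9}
Step 15: cancel R6 -> on_hand[A=32 B=12 C=46 D=44] avail[A=25 B=12 C=39 D=41] open={R7,R8,R9}
Step 16: commit R7 -> on_hand[A=32 B=12 C=46 D=41] avail[A=25 B=12 C=39 D=41] open={R8,R9}
Step 17: commit R9 -> on_hand[A=25 B=12 C=46 D=41] avail[A=25 B=12 C=39 D=41] open={R8}
Step 18: reserve R10 A 9 -> on_hand[A=25 B=12 C=46 D=41] avail[A=16 B=12 C=39 D=41] open={R10,R8}
Step 19: reserve R11 C 8 -> on_hand[A=25 B=12 C=46 D=41] avail[A=16 B=12 C=31 D=41] open={R10,R11,R8}
Step 20: reserve R12 B 5 -> on_hand[A=25 B=12 C=46 D=41] avail[A=16 B=7 C=31 D=41] open={R10,R11,R12,R8}
Final available[B] = 7

Answer: 7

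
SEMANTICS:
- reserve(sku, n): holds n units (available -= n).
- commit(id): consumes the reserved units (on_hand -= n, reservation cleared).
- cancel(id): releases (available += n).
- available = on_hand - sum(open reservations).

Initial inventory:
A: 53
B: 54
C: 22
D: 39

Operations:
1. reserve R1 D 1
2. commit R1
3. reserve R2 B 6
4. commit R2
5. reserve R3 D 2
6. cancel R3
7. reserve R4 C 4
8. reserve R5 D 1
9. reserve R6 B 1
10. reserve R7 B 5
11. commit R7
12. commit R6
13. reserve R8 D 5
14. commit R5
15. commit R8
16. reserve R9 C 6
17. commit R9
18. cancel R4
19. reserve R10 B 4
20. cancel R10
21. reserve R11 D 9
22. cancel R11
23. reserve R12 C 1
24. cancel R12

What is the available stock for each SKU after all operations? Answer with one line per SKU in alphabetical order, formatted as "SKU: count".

Answer: A: 53
B: 42
C: 16
D: 32

Derivation:
Step 1: reserve R1 D 1 -> on_hand[A=53 B=54 C=22 D=39] avail[A=53 B=54 C=22 D=38] open={R1}
Step 2: commit R1 -> on_hand[A=53 B=54 C=22 D=38] avail[A=53 B=54 C=22 D=38] open={}
Step 3: reserve R2 B 6 -> on_hand[A=53 B=54 C=22 D=38] avail[A=53 B=48 C=22 D=38] open={R2}
Step 4: commit R2 -> on_hand[A=53 B=48 C=22 D=38] avail[A=53 B=48 C=22 D=38] open={}
Step 5: reserve R3 D 2 -> on_hand[A=53 B=48 C=22 D=38] avail[A=53 B=48 C=22 D=36] open={R3}
Step 6: cancel R3 -> on_hand[A=53 B=48 C=22 D=38] avail[A=53 B=48 C=22 D=38] open={}
Step 7: reserve R4 C 4 -> on_hand[A=53 B=48 C=22 D=38] avail[A=53 B=48 C=18 D=38] open={R4}
Step 8: reserve R5 D 1 -> on_hand[A=53 B=48 C=22 D=38] avail[A=53 B=48 C=18 D=37] open={R4,R5}
Step 9: reserve R6 B 1 -> on_hand[A=53 B=48 C=22 D=38] avail[A=53 B=47 C=18 D=37] open={R4,R5,R6}
Step 10: reserve R7 B 5 -> on_hand[A=53 B=48 C=22 D=38] avail[A=53 B=42 C=18 D=37] open={R4,R5,R6,R7}
Step 11: commit R7 -> on_hand[A=53 B=43 C=22 D=38] avail[A=53 B=42 C=18 D=37] open={R4,R5,R6}
Step 12: commit R6 -> on_hand[A=53 B=42 C=22 D=38] avail[A=53 B=42 C=18 D=37] open={R4,R5}
Step 13: reserve R8 D 5 -> on_hand[A=53 B=42 C=22 D=38] avail[A=53 B=42 C=18 D=32] open={R4,R5,R8}
Step 14: commit R5 -> on_hand[A=53 B=42 C=22 D=37] avail[A=53 B=42 C=18 D=32] open={R4,R8}
Step 15: commit R8 -> on_hand[A=53 B=42 C=22 D=32] avail[A=53 B=42 C=18 D=32] open={R4}
Step 16: reserve R9 C 6 -> on_hand[A=53 B=42 C=22 D=32] avail[A=53 B=42 C=12 D=32] open={R4,R9}
Step 17: commit R9 -> on_hand[A=53 B=42 C=16 D=32] avail[A=53 B=42 C=12 D=32] open={R4}
Step 18: cancel R4 -> on_hand[A=53 B=42 C=16 D=32] avail[A=53 B=42 C=16 D=32] open={}
Step 19: reserve R10 B 4 -> on_hand[A=53 B=42 C=16 D=32] avail[A=53 B=38 C=16 D=32] open={R10}
Step 20: cancel R10 -> on_hand[A=53 B=42 C=16 D=32] avail[A=53 B=42 C=16 D=32] open={}
Step 21: reserve R11 D 9 -> on_hand[A=53 B=42 C=16 D=32] avail[A=53 B=42 C=16 D=23] open={R11}
Step 22: cancel R11 -> on_hand[A=53 B=42 C=16 D=32] avail[A=53 B=42 C=16 D=32] open={}
Step 23: reserve R12 C 1 -> on_hand[A=53 B=42 C=16 D=32] avail[A=53 B=42 C=15 D=32] open={R12}
Step 24: cancel R12 -> on_hand[A=53 B=42 C=16 D=32] avail[A=53 B=42 C=16 D=32] open={}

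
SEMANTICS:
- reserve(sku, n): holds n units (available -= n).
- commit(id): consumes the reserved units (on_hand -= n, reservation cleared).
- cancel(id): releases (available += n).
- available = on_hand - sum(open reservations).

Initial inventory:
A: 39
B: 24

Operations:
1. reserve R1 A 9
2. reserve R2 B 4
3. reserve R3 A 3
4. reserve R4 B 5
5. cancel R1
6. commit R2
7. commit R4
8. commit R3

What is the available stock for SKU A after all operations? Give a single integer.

Step 1: reserve R1 A 9 -> on_hand[A=39 B=24] avail[A=30 B=24] open={R1}
Step 2: reserve R2 B 4 -> on_hand[A=39 B=24] avail[A=30 B=20] open={R1,R2}
Step 3: reserve R3 A 3 -> on_hand[A=39 B=24] avail[A=27 B=20] open={R1,R2,R3}
Step 4: reserve R4 B 5 -> on_hand[A=39 B=24] avail[A=27 B=15] open={R1,R2,R3,R4}
Step 5: cancel R1 -> on_hand[A=39 B=24] avail[A=36 B=15] open={R2,R3,R4}
Step 6: commit R2 -> on_hand[A=39 B=20] avail[A=36 B=15] open={R3,R4}
Step 7: commit R4 -> on_hand[A=39 B=15] avail[A=36 B=15] open={R3}
Step 8: commit R3 -> on_hand[A=36 B=15] avail[A=36 B=15] open={}
Final available[A] = 36

Answer: 36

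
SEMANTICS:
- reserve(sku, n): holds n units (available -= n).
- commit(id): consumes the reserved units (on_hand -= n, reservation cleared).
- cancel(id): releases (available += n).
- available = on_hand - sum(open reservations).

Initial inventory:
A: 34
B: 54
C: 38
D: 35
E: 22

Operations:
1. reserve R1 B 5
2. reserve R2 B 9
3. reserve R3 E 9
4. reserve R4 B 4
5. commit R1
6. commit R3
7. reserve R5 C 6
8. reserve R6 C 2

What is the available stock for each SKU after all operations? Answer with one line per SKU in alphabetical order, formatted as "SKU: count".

Step 1: reserve R1 B 5 -> on_hand[A=34 B=54 C=38 D=35 E=22] avail[A=34 B=49 C=38 D=35 E=22] open={R1}
Step 2: reserve R2 B 9 -> on_hand[A=34 B=54 C=38 D=35 E=22] avail[A=34 B=40 C=38 D=35 E=22] open={R1,R2}
Step 3: reserve R3 E 9 -> on_hand[A=34 B=54 C=38 D=35 E=22] avail[A=34 B=40 C=38 D=35 E=13] open={R1,R2,R3}
Step 4: reserve R4 B 4 -> on_hand[A=34 B=54 C=38 D=35 E=22] avail[A=34 B=36 C=38 D=35 E=13] open={R1,R2,R3,R4}
Step 5: commit R1 -> on_hand[A=34 B=49 C=38 D=35 E=22] avail[A=34 B=36 C=38 D=35 E=13] open={R2,R3,R4}
Step 6: commit R3 -> on_hand[A=34 B=49 C=38 D=35 E=13] avail[A=34 B=36 C=38 D=35 E=13] open={R2,R4}
Step 7: reserve R5 C 6 -> on_hand[A=34 B=49 C=38 D=35 E=13] avail[A=34 B=36 C=32 D=35 E=13] open={R2,R4,R5}
Step 8: reserve R6 C 2 -> on_hand[A=34 B=49 C=38 D=35 E=13] avail[A=34 B=36 C=30 D=35 E=13] open={R2,R4,R5,R6}

Answer: A: 34
B: 36
C: 30
D: 35
E: 13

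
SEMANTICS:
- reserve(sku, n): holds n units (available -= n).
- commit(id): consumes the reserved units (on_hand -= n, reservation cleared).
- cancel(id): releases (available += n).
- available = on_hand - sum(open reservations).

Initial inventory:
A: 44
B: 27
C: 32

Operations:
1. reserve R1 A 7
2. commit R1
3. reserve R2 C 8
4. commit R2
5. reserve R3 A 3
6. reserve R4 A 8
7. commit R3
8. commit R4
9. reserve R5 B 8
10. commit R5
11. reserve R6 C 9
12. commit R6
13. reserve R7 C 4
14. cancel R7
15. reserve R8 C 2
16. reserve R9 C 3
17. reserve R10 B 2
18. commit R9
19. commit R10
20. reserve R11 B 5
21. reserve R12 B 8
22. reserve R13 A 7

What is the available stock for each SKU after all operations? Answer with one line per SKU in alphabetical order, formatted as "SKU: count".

Answer: A: 19
B: 4
C: 10

Derivation:
Step 1: reserve R1 A 7 -> on_hand[A=44 B=27 C=32] avail[A=37 B=27 C=32] open={R1}
Step 2: commit R1 -> on_hand[A=37 B=27 C=32] avail[A=37 B=27 C=32] open={}
Step 3: reserve R2 C 8 -> on_hand[A=37 B=27 C=32] avail[A=37 B=27 C=24] open={R2}
Step 4: commit R2 -> on_hand[A=37 B=27 C=24] avail[A=37 B=27 C=24] open={}
Step 5: reserve R3 A 3 -> on_hand[A=37 B=27 C=24] avail[A=34 B=27 C=24] open={R3}
Step 6: reserve R4 A 8 -> on_hand[A=37 B=27 C=24] avail[A=26 B=27 C=24] open={R3,R4}
Step 7: commit R3 -> on_hand[A=34 B=27 C=24] avail[A=26 B=27 C=24] open={R4}
Step 8: commit R4 -> on_hand[A=26 B=27 C=24] avail[A=26 B=27 C=24] open={}
Step 9: reserve R5 B 8 -> on_hand[A=26 B=27 C=24] avail[A=26 B=19 C=24] open={R5}
Step 10: commit R5 -> on_hand[A=26 B=19 C=24] avail[A=26 B=19 C=24] open={}
Step 11: reserve R6 C 9 -> on_hand[A=26 B=19 C=24] avail[A=26 B=19 C=15] open={R6}
Step 12: commit R6 -> on_hand[A=26 B=19 C=15] avail[A=26 B=19 C=15] open={}
Step 13: reserve R7 C 4 -> on_hand[A=26 B=19 C=15] avail[A=26 B=19 C=11] open={R7}
Step 14: cancel R7 -> on_hand[A=26 B=19 C=15] avail[A=26 B=19 C=15] open={}
Step 15: reserve R8 C 2 -> on_hand[A=26 B=19 C=15] avail[A=26 B=19 C=13] open={R8}
Step 16: reserve R9 C 3 -> on_hand[A=26 B=19 C=15] avail[A=26 B=19 C=10] open={R8,R9}
Step 17: reserve R10 B 2 -> on_hand[A=26 B=19 C=15] avail[A=26 B=17 C=10] open={R10,R8,R9}
Step 18: commit R9 -> on_hand[A=26 B=19 C=12] avail[A=26 B=17 C=10] open={R10,R8}
Step 19: commit R10 -> on_hand[A=26 B=17 C=12] avail[A=26 B=17 C=10] open={R8}
Step 20: reserve R11 B 5 -> on_hand[A=26 B=17 C=12] avail[A=26 B=12 C=10] open={R11,R8}
Step 21: reserve R12 B 8 -> on_hand[A=26 B=17 C=12] avail[A=26 B=4 C=10] open={R11,R12,R8}
Step 22: reserve R13 A 7 -> on_hand[A=26 B=17 C=12] avail[A=19 B=4 C=10] open={R11,R12,R13,R8}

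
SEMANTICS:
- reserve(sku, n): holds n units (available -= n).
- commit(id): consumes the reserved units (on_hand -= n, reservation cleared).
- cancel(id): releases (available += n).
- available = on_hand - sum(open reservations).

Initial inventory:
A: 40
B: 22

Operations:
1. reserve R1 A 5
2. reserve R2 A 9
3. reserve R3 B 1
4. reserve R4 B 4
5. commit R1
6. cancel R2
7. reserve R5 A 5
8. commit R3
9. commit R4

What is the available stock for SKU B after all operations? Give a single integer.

Step 1: reserve R1 A 5 -> on_hand[A=40 B=22] avail[A=35 B=22] open={R1}
Step 2: reserve R2 A 9 -> on_hand[A=40 B=22] avail[A=26 B=22] open={R1,R2}
Step 3: reserve R3 B 1 -> on_hand[A=40 B=22] avail[A=26 B=21] open={R1,R2,R3}
Step 4: reserve R4 B 4 -> on_hand[A=40 B=22] avail[A=26 B=17] open={R1,R2,R3,R4}
Step 5: commit R1 -> on_hand[A=35 B=22] avail[A=26 B=17] open={R2,R3,R4}
Step 6: cancel R2 -> on_hand[A=35 B=22] avail[A=35 B=17] open={R3,R4}
Step 7: reserve R5 A 5 -> on_hand[A=35 B=22] avail[A=30 B=17] open={R3,R4,R5}
Step 8: commit R3 -> on_hand[A=35 B=21] avail[A=30 B=17] open={R4,R5}
Step 9: commit R4 -> on_hand[A=35 B=17] avail[A=30 B=17] open={R5}
Final available[B] = 17

Answer: 17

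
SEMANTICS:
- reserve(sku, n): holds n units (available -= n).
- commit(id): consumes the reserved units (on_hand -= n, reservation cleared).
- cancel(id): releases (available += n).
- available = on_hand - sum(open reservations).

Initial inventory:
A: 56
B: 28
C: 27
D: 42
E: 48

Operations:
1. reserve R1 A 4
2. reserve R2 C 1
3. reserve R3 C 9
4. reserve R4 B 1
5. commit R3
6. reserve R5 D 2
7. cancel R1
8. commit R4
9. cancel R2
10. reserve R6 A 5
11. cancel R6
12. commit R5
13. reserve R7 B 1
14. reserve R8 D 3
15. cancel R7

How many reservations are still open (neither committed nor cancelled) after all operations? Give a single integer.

Step 1: reserve R1 A 4 -> on_hand[A=56 B=28 C=27 D=42 E=48] avail[A=52 B=28 C=27 D=42 E=48] open={R1}
Step 2: reserve R2 C 1 -> on_hand[A=56 B=28 C=27 D=42 E=48] avail[A=52 B=28 C=26 D=42 E=48] open={R1,R2}
Step 3: reserve R3 C 9 -> on_hand[A=56 B=28 C=27 D=42 E=48] avail[A=52 B=28 C=17 D=42 E=48] open={R1,R2,R3}
Step 4: reserve R4 B 1 -> on_hand[A=56 B=28 C=27 D=42 E=48] avail[A=52 B=27 C=17 D=42 E=48] open={R1,R2,R3,R4}
Step 5: commit R3 -> on_hand[A=56 B=28 C=18 D=42 E=48] avail[A=52 B=27 C=17 D=42 E=48] open={R1,R2,R4}
Step 6: reserve R5 D 2 -> on_hand[A=56 B=28 C=18 D=42 E=48] avail[A=52 B=27 C=17 D=40 E=48] open={R1,R2,R4,R5}
Step 7: cancel R1 -> on_hand[A=56 B=28 C=18 D=42 E=48] avail[A=56 B=27 C=17 D=40 E=48] open={R2,R4,R5}
Step 8: commit R4 -> on_hand[A=56 B=27 C=18 D=42 E=48] avail[A=56 B=27 C=17 D=40 E=48] open={R2,R5}
Step 9: cancel R2 -> on_hand[A=56 B=27 C=18 D=42 E=48] avail[A=56 B=27 C=18 D=40 E=48] open={R5}
Step 10: reserve R6 A 5 -> on_hand[A=56 B=27 C=18 D=42 E=48] avail[A=51 B=27 C=18 D=40 E=48] open={R5,R6}
Step 11: cancel R6 -> on_hand[A=56 B=27 C=18 D=42 E=48] avail[A=56 B=27 C=18 D=40 E=48] open={R5}
Step 12: commit R5 -> on_hand[A=56 B=27 C=18 D=40 E=48] avail[A=56 B=27 C=18 D=40 E=48] open={}
Step 13: reserve R7 B 1 -> on_hand[A=56 B=27 C=18 D=40 E=48] avail[A=56 B=26 C=18 D=40 E=48] open={R7}
Step 14: reserve R8 D 3 -> on_hand[A=56 B=27 C=18 D=40 E=48] avail[A=56 B=26 C=18 D=37 E=48] open={R7,R8}
Step 15: cancel R7 -> on_hand[A=56 B=27 C=18 D=40 E=48] avail[A=56 B=27 C=18 D=37 E=48] open={R8}
Open reservations: ['R8'] -> 1

Answer: 1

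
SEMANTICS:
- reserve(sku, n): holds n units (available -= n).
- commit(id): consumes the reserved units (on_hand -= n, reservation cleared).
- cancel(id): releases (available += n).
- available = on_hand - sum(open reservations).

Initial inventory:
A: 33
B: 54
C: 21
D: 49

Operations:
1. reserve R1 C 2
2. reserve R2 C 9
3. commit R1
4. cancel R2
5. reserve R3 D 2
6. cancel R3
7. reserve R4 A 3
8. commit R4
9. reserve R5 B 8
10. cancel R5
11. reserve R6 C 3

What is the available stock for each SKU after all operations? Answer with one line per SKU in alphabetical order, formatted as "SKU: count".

Step 1: reserve R1 C 2 -> on_hand[A=33 B=54 C=21 D=49] avail[A=33 B=54 C=19 D=49] open={R1}
Step 2: reserve R2 C 9 -> on_hand[A=33 B=54 C=21 D=49] avail[A=33 B=54 C=10 D=49] open={R1,R2}
Step 3: commit R1 -> on_hand[A=33 B=54 C=19 D=49] avail[A=33 B=54 C=10 D=49] open={R2}
Step 4: cancel R2 -> on_hand[A=33 B=54 C=19 D=49] avail[A=33 B=54 C=19 D=49] open={}
Step 5: reserve R3 D 2 -> on_hand[A=33 B=54 C=19 D=49] avail[A=33 B=54 C=19 D=47] open={R3}
Step 6: cancel R3 -> on_hand[A=33 B=54 C=19 D=49] avail[A=33 B=54 C=19 D=49] open={}
Step 7: reserve R4 A 3 -> on_hand[A=33 B=54 C=19 D=49] avail[A=30 B=54 C=19 D=49] open={R4}
Step 8: commit R4 -> on_hand[A=30 B=54 C=19 D=49] avail[A=30 B=54 C=19 D=49] open={}
Step 9: reserve R5 B 8 -> on_hand[A=30 B=54 C=19 D=49] avail[A=30 B=46 C=19 D=49] open={R5}
Step 10: cancel R5 -> on_hand[A=30 B=54 C=19 D=49] avail[A=30 B=54 C=19 D=49] open={}
Step 11: reserve R6 C 3 -> on_hand[A=30 B=54 C=19 D=49] avail[A=30 B=54 C=16 D=49] open={R6}

Answer: A: 30
B: 54
C: 16
D: 49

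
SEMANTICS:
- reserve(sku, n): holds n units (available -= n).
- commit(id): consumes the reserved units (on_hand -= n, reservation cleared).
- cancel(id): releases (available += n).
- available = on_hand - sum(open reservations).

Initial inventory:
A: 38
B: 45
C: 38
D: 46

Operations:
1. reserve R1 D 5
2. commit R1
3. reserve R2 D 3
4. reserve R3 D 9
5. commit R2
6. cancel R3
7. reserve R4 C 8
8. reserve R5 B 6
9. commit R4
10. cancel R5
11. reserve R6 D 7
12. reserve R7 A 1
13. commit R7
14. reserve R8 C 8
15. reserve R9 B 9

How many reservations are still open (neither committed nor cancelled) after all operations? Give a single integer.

Step 1: reserve R1 D 5 -> on_hand[A=38 B=45 C=38 D=46] avail[A=38 B=45 C=38 D=41] open={R1}
Step 2: commit R1 -> on_hand[A=38 B=45 C=38 D=41] avail[A=38 B=45 C=38 D=41] open={}
Step 3: reserve R2 D 3 -> on_hand[A=38 B=45 C=38 D=41] avail[A=38 B=45 C=38 D=38] open={R2}
Step 4: reserve R3 D 9 -> on_hand[A=38 B=45 C=38 D=41] avail[A=38 B=45 C=38 D=29] open={R2,R3}
Step 5: commit R2 -> on_hand[A=38 B=45 C=38 D=38] avail[A=38 B=45 C=38 D=29] open={R3}
Step 6: cancel R3 -> on_hand[A=38 B=45 C=38 D=38] avail[A=38 B=45 C=38 D=38] open={}
Step 7: reserve R4 C 8 -> on_hand[A=38 B=45 C=38 D=38] avail[A=38 B=45 C=30 D=38] open={R4}
Step 8: reserve R5 B 6 -> on_hand[A=38 B=45 C=38 D=38] avail[A=38 B=39 C=30 D=38] open={R4,R5}
Step 9: commit R4 -> on_hand[A=38 B=45 C=30 D=38] avail[A=38 B=39 C=30 D=38] open={R5}
Step 10: cancel R5 -> on_hand[A=38 B=45 C=30 D=38] avail[A=38 B=45 C=30 D=38] open={}
Step 11: reserve R6 D 7 -> on_hand[A=38 B=45 C=30 D=38] avail[A=38 B=45 C=30 D=31] open={R6}
Step 12: reserve R7 A 1 -> on_hand[A=38 B=45 C=30 D=38] avail[A=37 B=45 C=30 D=31] open={R6,R7}
Step 13: commit R7 -> on_hand[A=37 B=45 C=30 D=38] avail[A=37 B=45 C=30 D=31] open={R6}
Step 14: reserve R8 C 8 -> on_hand[A=37 B=45 C=30 D=38] avail[A=37 B=45 C=22 D=31] open={R6,R8}
Step 15: reserve R9 B 9 -> on_hand[A=37 B=45 C=30 D=38] avail[A=37 B=36 C=22 D=31] open={R6,R8,R9}
Open reservations: ['R6', 'R8', 'R9'] -> 3

Answer: 3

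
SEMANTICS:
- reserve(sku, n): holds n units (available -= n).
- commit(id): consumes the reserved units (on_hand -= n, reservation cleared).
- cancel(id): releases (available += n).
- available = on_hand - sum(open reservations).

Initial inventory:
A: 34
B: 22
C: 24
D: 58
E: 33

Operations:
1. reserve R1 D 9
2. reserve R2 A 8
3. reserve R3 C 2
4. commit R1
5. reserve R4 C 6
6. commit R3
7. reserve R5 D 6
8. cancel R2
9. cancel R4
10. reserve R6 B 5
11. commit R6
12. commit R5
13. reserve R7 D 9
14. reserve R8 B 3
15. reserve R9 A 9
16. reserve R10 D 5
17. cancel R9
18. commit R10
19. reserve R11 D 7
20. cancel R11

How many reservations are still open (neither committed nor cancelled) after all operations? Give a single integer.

Step 1: reserve R1 D 9 -> on_hand[A=34 B=22 C=24 D=58 E=33] avail[A=34 B=22 C=24 D=49 E=33] open={R1}
Step 2: reserve R2 A 8 -> on_hand[A=34 B=22 C=24 D=58 E=33] avail[A=26 B=22 C=24 D=49 E=33] open={R1,R2}
Step 3: reserve R3 C 2 -> on_hand[A=34 B=22 C=24 D=58 E=33] avail[A=26 B=22 C=22 D=49 E=33] open={R1,R2,R3}
Step 4: commit R1 -> on_hand[A=34 B=22 C=24 D=49 E=33] avail[A=26 B=22 C=22 D=49 E=33] open={R2,R3}
Step 5: reserve R4 C 6 -> on_hand[A=34 B=22 C=24 D=49 E=33] avail[A=26 B=22 C=16 D=49 E=33] open={R2,R3,R4}
Step 6: commit R3 -> on_hand[A=34 B=22 C=22 D=49 E=33] avail[A=26 B=22 C=16 D=49 E=33] open={R2,R4}
Step 7: reserve R5 D 6 -> on_hand[A=34 B=22 C=22 D=49 E=33] avail[A=26 B=22 C=16 D=43 E=33] open={R2,R4,R5}
Step 8: cancel R2 -> on_hand[A=34 B=22 C=22 D=49 E=33] avail[A=34 B=22 C=16 D=43 E=33] open={R4,R5}
Step 9: cancel R4 -> on_hand[A=34 B=22 C=22 D=49 E=33] avail[A=34 B=22 C=22 D=43 E=33] open={R5}
Step 10: reserve R6 B 5 -> on_hand[A=34 B=22 C=22 D=49 E=33] avail[A=34 B=17 C=22 D=43 E=33] open={R5,R6}
Step 11: commit R6 -> on_hand[A=34 B=17 C=22 D=49 E=33] avail[A=34 B=17 C=22 D=43 E=33] open={R5}
Step 12: commit R5 -> on_hand[A=34 B=17 C=22 D=43 E=33] avail[A=34 B=17 C=22 D=43 E=33] open={}
Step 13: reserve R7 D 9 -> on_hand[A=34 B=17 C=22 D=43 E=33] avail[A=34 B=17 C=22 D=34 E=33] open={R7}
Step 14: reserve R8 B 3 -> on_hand[A=34 B=17 C=22 D=43 E=33] avail[A=34 B=14 C=22 D=34 E=33] open={R7,R8}
Step 15: reserve R9 A 9 -> on_hand[A=34 B=17 C=22 D=43 E=33] avail[A=25 B=14 C=22 D=34 E=33] open={R7,R8,R9}
Step 16: reserve R10 D 5 -> on_hand[A=34 B=17 C=22 D=43 E=33] avail[A=25 B=14 C=22 D=29 E=33] open={R10,R7,R8,R9}
Step 17: cancel R9 -> on_hand[A=34 B=17 C=22 D=43 E=33] avail[A=34 B=14 C=22 D=29 E=33] open={R10,R7,R8}
Step 18: commit R10 -> on_hand[A=34 B=17 C=22 D=38 E=33] avail[A=34 B=14 C=22 D=29 E=33] open={R7,R8}
Step 19: reserve R11 D 7 -> on_hand[A=34 B=17 C=22 D=38 E=33] avail[A=34 B=14 C=22 D=22 E=33] open={R11,R7,R8}
Step 20: cancel R11 -> on_hand[A=34 B=17 C=22 D=38 E=33] avail[A=34 B=14 C=22 D=29 E=33] open={R7,R8}
Open reservations: ['R7', 'R8'] -> 2

Answer: 2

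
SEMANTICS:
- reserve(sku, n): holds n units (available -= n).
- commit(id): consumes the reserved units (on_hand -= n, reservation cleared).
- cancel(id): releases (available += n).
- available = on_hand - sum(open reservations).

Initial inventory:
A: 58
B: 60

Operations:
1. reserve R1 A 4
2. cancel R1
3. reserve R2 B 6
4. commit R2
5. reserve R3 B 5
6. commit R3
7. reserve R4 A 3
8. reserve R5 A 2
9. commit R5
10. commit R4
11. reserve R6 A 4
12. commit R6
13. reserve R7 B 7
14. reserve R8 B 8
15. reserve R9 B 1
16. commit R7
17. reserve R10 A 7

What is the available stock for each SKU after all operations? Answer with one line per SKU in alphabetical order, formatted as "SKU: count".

Answer: A: 42
B: 33

Derivation:
Step 1: reserve R1 A 4 -> on_hand[A=58 B=60] avail[A=54 B=60] open={R1}
Step 2: cancel R1 -> on_hand[A=58 B=60] avail[A=58 B=60] open={}
Step 3: reserve R2 B 6 -> on_hand[A=58 B=60] avail[A=58 B=54] open={R2}
Step 4: commit R2 -> on_hand[A=58 B=54] avail[A=58 B=54] open={}
Step 5: reserve R3 B 5 -> on_hand[A=58 B=54] avail[A=58 B=49] open={R3}
Step 6: commit R3 -> on_hand[A=58 B=49] avail[A=58 B=49] open={}
Step 7: reserve R4 A 3 -> on_hand[A=58 B=49] avail[A=55 B=49] open={R4}
Step 8: reserve R5 A 2 -> on_hand[A=58 B=49] avail[A=53 B=49] open={R4,R5}
Step 9: commit R5 -> on_hand[A=56 B=49] avail[A=53 B=49] open={R4}
Step 10: commit R4 -> on_hand[A=53 B=49] avail[A=53 B=49] open={}
Step 11: reserve R6 A 4 -> on_hand[A=53 B=49] avail[A=49 B=49] open={R6}
Step 12: commit R6 -> on_hand[A=49 B=49] avail[A=49 B=49] open={}
Step 13: reserve R7 B 7 -> on_hand[A=49 B=49] avail[A=49 B=42] open={R7}
Step 14: reserve R8 B 8 -> on_hand[A=49 B=49] avail[A=49 B=34] open={R7,R8}
Step 15: reserve R9 B 1 -> on_hand[A=49 B=49] avail[A=49 B=33] open={R7,R8,R9}
Step 16: commit R7 -> on_hand[A=49 B=42] avail[A=49 B=33] open={R8,R9}
Step 17: reserve R10 A 7 -> on_hand[A=49 B=42] avail[A=42 B=33] open={R10,R8,R9}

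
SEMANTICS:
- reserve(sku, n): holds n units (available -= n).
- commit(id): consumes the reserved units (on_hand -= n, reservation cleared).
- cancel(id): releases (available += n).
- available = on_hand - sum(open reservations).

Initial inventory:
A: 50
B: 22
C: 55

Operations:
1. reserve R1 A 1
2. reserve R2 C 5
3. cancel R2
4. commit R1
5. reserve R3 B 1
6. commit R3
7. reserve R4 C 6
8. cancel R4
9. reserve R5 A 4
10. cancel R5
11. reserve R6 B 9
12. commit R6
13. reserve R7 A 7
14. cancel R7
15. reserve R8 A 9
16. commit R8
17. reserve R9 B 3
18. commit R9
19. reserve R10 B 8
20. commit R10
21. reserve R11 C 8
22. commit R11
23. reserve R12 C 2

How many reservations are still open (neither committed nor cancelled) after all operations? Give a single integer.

Step 1: reserve R1 A 1 -> on_hand[A=50 B=22 C=55] avail[A=49 B=22 C=55] open={R1}
Step 2: reserve R2 C 5 -> on_hand[A=50 B=22 C=55] avail[A=49 B=22 C=50] open={R1,R2}
Step 3: cancel R2 -> on_hand[A=50 B=22 C=55] avail[A=49 B=22 C=55] open={R1}
Step 4: commit R1 -> on_hand[A=49 B=22 C=55] avail[A=49 B=22 C=55] open={}
Step 5: reserve R3 B 1 -> on_hand[A=49 B=22 C=55] avail[A=49 B=21 C=55] open={R3}
Step 6: commit R3 -> on_hand[A=49 B=21 C=55] avail[A=49 B=21 C=55] open={}
Step 7: reserve R4 C 6 -> on_hand[A=49 B=21 C=55] avail[A=49 B=21 C=49] open={R4}
Step 8: cancel R4 -> on_hand[A=49 B=21 C=55] avail[A=49 B=21 C=55] open={}
Step 9: reserve R5 A 4 -> on_hand[A=49 B=21 C=55] avail[A=45 B=21 C=55] open={R5}
Step 10: cancel R5 -> on_hand[A=49 B=21 C=55] avail[A=49 B=21 C=55] open={}
Step 11: reserve R6 B 9 -> on_hand[A=49 B=21 C=55] avail[A=49 B=12 C=55] open={R6}
Step 12: commit R6 -> on_hand[A=49 B=12 C=55] avail[A=49 B=12 C=55] open={}
Step 13: reserve R7 A 7 -> on_hand[A=49 B=12 C=55] avail[A=42 B=12 C=55] open={R7}
Step 14: cancel R7 -> on_hand[A=49 B=12 C=55] avail[A=49 B=12 C=55] open={}
Step 15: reserve R8 A 9 -> on_hand[A=49 B=12 C=55] avail[A=40 B=12 C=55] open={R8}
Step 16: commit R8 -> on_hand[A=40 B=12 C=55] avail[A=40 B=12 C=55] open={}
Step 17: reserve R9 B 3 -> on_hand[A=40 B=12 C=55] avail[A=40 B=9 C=55] open={R9}
Step 18: commit R9 -> on_hand[A=40 B=9 C=55] avail[A=40 B=9 C=55] open={}
Step 19: reserve R10 B 8 -> on_hand[A=40 B=9 C=55] avail[A=40 B=1 C=55] open={R10}
Step 20: commit R10 -> on_hand[A=40 B=1 C=55] avail[A=40 B=1 C=55] open={}
Step 21: reserve R11 C 8 -> on_hand[A=40 B=1 C=55] avail[A=40 B=1 C=47] open={R11}
Step 22: commit R11 -> on_hand[A=40 B=1 C=47] avail[A=40 B=1 C=47] open={}
Step 23: reserve R12 C 2 -> on_hand[A=40 B=1 C=47] avail[A=40 B=1 C=45] open={R12}
Open reservations: ['R12'] -> 1

Answer: 1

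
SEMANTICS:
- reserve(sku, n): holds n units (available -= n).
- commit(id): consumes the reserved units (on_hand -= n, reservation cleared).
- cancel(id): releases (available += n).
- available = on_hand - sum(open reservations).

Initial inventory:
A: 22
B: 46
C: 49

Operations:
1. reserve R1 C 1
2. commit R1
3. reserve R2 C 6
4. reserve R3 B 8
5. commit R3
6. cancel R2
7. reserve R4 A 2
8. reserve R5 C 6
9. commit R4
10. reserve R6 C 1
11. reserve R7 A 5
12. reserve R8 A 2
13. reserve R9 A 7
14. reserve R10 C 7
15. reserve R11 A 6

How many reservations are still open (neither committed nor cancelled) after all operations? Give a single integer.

Step 1: reserve R1 C 1 -> on_hand[A=22 B=46 C=49] avail[A=22 B=46 C=48] open={R1}
Step 2: commit R1 -> on_hand[A=22 B=46 C=48] avail[A=22 B=46 C=48] open={}
Step 3: reserve R2 C 6 -> on_hand[A=22 B=46 C=48] avail[A=22 B=46 C=42] open={R2}
Step 4: reserve R3 B 8 -> on_hand[A=22 B=46 C=48] avail[A=22 B=38 C=42] open={R2,R3}
Step 5: commit R3 -> on_hand[A=22 B=38 C=48] avail[A=22 B=38 C=42] open={R2}
Step 6: cancel R2 -> on_hand[A=22 B=38 C=48] avail[A=22 B=38 C=48] open={}
Step 7: reserve R4 A 2 -> on_hand[A=22 B=38 C=48] avail[A=20 B=38 C=48] open={R4}
Step 8: reserve R5 C 6 -> on_hand[A=22 B=38 C=48] avail[A=20 B=38 C=42] open={R4,R5}
Step 9: commit R4 -> on_hand[A=20 B=38 C=48] avail[A=20 B=38 C=42] open={R5}
Step 10: reserve R6 C 1 -> on_hand[A=20 B=38 C=48] avail[A=20 B=38 C=41] open={R5,R6}
Step 11: reserve R7 A 5 -> on_hand[A=20 B=38 C=48] avail[A=15 B=38 C=41] open={R5,R6,R7}
Step 12: reserve R8 A 2 -> on_hand[A=20 B=38 C=48] avail[A=13 B=38 C=41] open={R5,R6,R7,R8}
Step 13: reserve R9 A 7 -> on_hand[A=20 B=38 C=48] avail[A=6 B=38 C=41] open={R5,R6,R7,R8,R9}
Step 14: reserve R10 C 7 -> on_hand[A=20 B=38 C=48] avail[A=6 B=38 C=34] open={R10,R5,R6,R7,R8,R9}
Step 15: reserve R11 A 6 -> on_hand[A=20 B=38 C=48] avail[A=0 B=38 C=34] open={R10,R11,R5,R6,R7,R8,R9}
Open reservations: ['R10', 'R11', 'R5', 'R6', 'R7', 'R8', 'R9'] -> 7

Answer: 7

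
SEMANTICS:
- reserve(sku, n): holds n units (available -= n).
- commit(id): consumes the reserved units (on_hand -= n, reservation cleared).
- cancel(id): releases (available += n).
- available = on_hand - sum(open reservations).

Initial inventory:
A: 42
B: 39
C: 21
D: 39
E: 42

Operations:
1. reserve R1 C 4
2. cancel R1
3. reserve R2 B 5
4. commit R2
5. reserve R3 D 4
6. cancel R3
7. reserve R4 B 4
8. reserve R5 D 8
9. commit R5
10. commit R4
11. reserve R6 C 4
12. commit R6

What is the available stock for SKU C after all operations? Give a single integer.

Answer: 17

Derivation:
Step 1: reserve R1 C 4 -> on_hand[A=42 B=39 C=21 D=39 E=42] avail[A=42 B=39 C=17 D=39 E=42] open={R1}
Step 2: cancel R1 -> on_hand[A=42 B=39 C=21 D=39 E=42] avail[A=42 B=39 C=21 D=39 E=42] open={}
Step 3: reserve R2 B 5 -> on_hand[A=42 B=39 C=21 D=39 E=42] avail[A=42 B=34 C=21 D=39 E=42] open={R2}
Step 4: commit R2 -> on_hand[A=42 B=34 C=21 D=39 E=42] avail[A=42 B=34 C=21 D=39 E=42] open={}
Step 5: reserve R3 D 4 -> on_hand[A=42 B=34 C=21 D=39 E=42] avail[A=42 B=34 C=21 D=35 E=42] open={R3}
Step 6: cancel R3 -> on_hand[A=42 B=34 C=21 D=39 E=42] avail[A=42 B=34 C=21 D=39 E=42] open={}
Step 7: reserve R4 B 4 -> on_hand[A=42 B=34 C=21 D=39 E=42] avail[A=42 B=30 C=21 D=39 E=42] open={R4}
Step 8: reserve R5 D 8 -> on_hand[A=42 B=34 C=21 D=39 E=42] avail[A=42 B=30 C=21 D=31 E=42] open={R4,R5}
Step 9: commit R5 -> on_hand[A=42 B=34 C=21 D=31 E=42] avail[A=42 B=30 C=21 D=31 E=42] open={R4}
Step 10: commit R4 -> on_hand[A=42 B=30 C=21 D=31 E=42] avail[A=42 B=30 C=21 D=31 E=42] open={}
Step 11: reserve R6 C 4 -> on_hand[A=42 B=30 C=21 D=31 E=42] avail[A=42 B=30 C=17 D=31 E=42] open={R6}
Step 12: commit R6 -> on_hand[A=42 B=30 C=17 D=31 E=42] avail[A=42 B=30 C=17 D=31 E=42] open={}
Final available[C] = 17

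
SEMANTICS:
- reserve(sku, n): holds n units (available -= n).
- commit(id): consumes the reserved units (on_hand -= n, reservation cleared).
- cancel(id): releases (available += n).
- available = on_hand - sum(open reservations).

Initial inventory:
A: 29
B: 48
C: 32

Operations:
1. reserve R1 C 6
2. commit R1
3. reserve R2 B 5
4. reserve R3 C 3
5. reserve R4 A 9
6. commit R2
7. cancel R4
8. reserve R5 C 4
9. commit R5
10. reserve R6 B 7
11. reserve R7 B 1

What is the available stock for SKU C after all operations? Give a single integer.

Answer: 19

Derivation:
Step 1: reserve R1 C 6 -> on_hand[A=29 B=48 C=32] avail[A=29 B=48 C=26] open={R1}
Step 2: commit R1 -> on_hand[A=29 B=48 C=26] avail[A=29 B=48 C=26] open={}
Step 3: reserve R2 B 5 -> on_hand[A=29 B=48 C=26] avail[A=29 B=43 C=26] open={R2}
Step 4: reserve R3 C 3 -> on_hand[A=29 B=48 C=26] avail[A=29 B=43 C=23] open={R2,R3}
Step 5: reserve R4 A 9 -> on_hand[A=29 B=48 C=26] avail[A=20 B=43 C=23] open={R2,R3,R4}
Step 6: commit R2 -> on_hand[A=29 B=43 C=26] avail[A=20 B=43 C=23] open={R3,R4}
Step 7: cancel R4 -> on_hand[A=29 B=43 C=26] avail[A=29 B=43 C=23] open={R3}
Step 8: reserve R5 C 4 -> on_hand[A=29 B=43 C=26] avail[A=29 B=43 C=19] open={R3,R5}
Step 9: commit R5 -> on_hand[A=29 B=43 C=22] avail[A=29 B=43 C=19] open={R3}
Step 10: reserve R6 B 7 -> on_hand[A=29 B=43 C=22] avail[A=29 B=36 C=19] open={R3,R6}
Step 11: reserve R7 B 1 -> on_hand[A=29 B=43 C=22] avail[A=29 B=35 C=19] open={R3,R6,R7}
Final available[C] = 19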